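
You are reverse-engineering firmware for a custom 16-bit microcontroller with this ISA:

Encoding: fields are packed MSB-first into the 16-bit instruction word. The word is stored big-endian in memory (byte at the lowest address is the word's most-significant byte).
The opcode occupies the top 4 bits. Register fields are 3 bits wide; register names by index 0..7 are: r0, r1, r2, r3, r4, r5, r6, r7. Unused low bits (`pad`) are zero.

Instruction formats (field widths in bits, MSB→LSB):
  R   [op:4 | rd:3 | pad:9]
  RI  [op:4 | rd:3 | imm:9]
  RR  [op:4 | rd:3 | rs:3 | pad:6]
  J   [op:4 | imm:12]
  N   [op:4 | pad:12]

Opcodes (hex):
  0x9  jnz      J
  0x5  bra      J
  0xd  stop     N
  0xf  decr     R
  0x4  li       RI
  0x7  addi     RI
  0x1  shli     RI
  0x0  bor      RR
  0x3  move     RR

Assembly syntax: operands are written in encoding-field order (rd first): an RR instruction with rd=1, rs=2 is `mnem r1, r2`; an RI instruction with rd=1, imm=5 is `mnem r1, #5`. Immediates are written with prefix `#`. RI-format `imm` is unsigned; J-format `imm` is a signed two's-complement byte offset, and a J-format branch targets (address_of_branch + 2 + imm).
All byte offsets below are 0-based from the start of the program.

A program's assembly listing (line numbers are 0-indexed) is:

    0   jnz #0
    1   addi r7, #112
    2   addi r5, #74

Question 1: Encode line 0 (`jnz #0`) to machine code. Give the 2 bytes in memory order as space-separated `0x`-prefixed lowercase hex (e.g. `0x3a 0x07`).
line 0 (jnz): pack op=0x9:4|imm=0:12 = 0x9000; big→ 90 00

0x90 0x00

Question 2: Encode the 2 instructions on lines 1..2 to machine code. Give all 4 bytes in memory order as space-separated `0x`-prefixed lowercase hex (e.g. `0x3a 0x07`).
L1: addi op=0x7:4|rd=7:3|imm=112:9 ⇒ 0x7e70 ⇒ big 7e 70
L2: addi op=0x7:4|rd=5:3|imm=74:9 ⇒ 0x7a4a ⇒ big 7a 4a

0x7e 0x70 0x7a 0x4a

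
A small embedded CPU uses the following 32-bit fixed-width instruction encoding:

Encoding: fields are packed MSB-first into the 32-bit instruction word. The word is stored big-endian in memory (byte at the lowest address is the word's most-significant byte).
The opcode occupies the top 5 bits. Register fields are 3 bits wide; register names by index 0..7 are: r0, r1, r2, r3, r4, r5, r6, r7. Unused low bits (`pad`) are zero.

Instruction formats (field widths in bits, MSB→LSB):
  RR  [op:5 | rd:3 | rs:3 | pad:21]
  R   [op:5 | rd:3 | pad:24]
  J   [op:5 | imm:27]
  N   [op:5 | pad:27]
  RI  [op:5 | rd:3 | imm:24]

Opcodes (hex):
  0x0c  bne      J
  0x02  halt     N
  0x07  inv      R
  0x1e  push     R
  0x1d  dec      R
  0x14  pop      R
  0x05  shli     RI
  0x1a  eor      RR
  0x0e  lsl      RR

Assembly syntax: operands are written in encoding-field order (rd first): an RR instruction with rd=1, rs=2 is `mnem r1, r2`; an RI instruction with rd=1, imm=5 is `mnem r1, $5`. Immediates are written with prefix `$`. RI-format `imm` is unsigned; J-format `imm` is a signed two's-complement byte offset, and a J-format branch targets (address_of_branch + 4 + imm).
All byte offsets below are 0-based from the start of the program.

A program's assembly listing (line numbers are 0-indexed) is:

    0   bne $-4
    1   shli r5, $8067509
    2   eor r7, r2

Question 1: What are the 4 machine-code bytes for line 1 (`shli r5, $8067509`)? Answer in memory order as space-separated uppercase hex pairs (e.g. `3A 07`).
2D 7B 19 B5

L1: shli op=0x5:5|rd=5:3|imm=8067509:24 ⇒ 0x2d7b19b5 ⇒ big 2d 7b 19 b5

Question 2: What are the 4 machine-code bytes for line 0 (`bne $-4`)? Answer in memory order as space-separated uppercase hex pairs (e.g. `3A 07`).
67 FF FF FC

0. bne fields op=0xc:5|imm=-4:27 → word 67fffffch → 67 ff ff fc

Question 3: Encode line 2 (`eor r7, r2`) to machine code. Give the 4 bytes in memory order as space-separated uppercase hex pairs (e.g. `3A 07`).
2. eor fields op=0x1a:5|rd=7:3|rs=2:3|pad=0:21 → word d7400000h → d7 40 00 00

D7 40 00 00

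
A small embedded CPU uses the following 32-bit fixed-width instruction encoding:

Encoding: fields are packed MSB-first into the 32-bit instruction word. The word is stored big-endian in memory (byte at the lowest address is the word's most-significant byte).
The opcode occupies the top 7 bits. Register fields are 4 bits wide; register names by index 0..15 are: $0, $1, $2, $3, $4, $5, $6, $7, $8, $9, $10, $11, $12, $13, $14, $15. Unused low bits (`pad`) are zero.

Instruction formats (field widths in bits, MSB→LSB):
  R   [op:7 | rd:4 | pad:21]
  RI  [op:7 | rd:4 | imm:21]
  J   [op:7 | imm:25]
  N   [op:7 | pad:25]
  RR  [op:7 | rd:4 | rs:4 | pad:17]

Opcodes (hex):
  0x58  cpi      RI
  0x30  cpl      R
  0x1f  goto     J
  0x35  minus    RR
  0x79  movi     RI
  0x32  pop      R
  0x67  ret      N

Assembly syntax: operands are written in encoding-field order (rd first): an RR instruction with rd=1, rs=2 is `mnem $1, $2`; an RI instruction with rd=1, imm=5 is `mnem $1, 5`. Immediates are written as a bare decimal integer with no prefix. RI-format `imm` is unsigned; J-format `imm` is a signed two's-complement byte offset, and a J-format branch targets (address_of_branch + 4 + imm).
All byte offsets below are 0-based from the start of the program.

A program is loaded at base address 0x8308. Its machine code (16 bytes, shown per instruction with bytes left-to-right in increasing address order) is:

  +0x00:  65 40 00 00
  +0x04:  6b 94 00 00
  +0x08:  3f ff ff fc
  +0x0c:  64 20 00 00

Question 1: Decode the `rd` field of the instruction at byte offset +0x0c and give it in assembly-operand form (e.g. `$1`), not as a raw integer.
off 0x0c: read 64 20 00 00 as big → 0x64200000
  top 7b → 0x32 → pop [R]
  [24:21] rd=1 = $1

$1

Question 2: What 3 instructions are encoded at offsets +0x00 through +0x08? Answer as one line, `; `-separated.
@+00  big-endian(65 40 00 00) = 0x65400000
  top 7b → 0x32 → pop [R]
  rd: (w>>21)&0xf=0xa → $10
@+04  big-endian(6b 94 00 00) = 0x6b940000
  top 7b → 0x35 → minus [RR]
  rd: (w>>21)&0xf=0xc → $12
  rs: (w>>17)&0xf=0xa → $10
@+08  big-endian(3f ff ff fc) = 0x3ffffffc
  top 7b → 0x1f → goto [J]
  imm: (w>>0)&0x1ffffff=0x1fffffc (s25→-4) → -4

pop $10; minus $12, $10; goto -4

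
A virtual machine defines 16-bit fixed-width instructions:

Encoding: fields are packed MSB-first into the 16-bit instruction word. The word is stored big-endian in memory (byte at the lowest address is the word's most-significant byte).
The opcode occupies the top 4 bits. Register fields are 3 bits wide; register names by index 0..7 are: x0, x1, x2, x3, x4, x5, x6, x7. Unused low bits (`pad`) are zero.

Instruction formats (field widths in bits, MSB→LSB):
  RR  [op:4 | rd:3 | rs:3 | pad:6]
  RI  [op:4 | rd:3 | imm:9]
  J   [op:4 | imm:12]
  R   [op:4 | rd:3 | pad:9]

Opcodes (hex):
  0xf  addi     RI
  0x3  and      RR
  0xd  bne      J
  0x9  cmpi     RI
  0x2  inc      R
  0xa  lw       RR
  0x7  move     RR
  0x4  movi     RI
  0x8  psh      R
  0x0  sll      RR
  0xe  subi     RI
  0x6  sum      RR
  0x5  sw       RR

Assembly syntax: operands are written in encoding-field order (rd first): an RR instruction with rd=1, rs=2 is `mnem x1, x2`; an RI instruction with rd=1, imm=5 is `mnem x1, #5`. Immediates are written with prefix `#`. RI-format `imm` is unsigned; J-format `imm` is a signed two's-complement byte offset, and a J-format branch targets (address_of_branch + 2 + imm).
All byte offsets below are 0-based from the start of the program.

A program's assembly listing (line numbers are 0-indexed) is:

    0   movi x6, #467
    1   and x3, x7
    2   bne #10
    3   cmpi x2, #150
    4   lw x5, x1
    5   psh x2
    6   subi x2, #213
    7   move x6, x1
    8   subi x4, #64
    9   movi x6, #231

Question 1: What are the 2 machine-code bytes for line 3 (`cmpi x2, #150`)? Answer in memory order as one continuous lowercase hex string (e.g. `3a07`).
3. cmpi fields op=0x9:4|rd=2:3|imm=150:9 → word 9496h → 94 96

9496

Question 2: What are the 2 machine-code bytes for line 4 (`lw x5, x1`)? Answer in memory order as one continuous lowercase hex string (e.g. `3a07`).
aa40

L4: lw op=0xa:4|rd=5:3|rs=1:3|pad=0:6 ⇒ 0xaa40 ⇒ big aa 40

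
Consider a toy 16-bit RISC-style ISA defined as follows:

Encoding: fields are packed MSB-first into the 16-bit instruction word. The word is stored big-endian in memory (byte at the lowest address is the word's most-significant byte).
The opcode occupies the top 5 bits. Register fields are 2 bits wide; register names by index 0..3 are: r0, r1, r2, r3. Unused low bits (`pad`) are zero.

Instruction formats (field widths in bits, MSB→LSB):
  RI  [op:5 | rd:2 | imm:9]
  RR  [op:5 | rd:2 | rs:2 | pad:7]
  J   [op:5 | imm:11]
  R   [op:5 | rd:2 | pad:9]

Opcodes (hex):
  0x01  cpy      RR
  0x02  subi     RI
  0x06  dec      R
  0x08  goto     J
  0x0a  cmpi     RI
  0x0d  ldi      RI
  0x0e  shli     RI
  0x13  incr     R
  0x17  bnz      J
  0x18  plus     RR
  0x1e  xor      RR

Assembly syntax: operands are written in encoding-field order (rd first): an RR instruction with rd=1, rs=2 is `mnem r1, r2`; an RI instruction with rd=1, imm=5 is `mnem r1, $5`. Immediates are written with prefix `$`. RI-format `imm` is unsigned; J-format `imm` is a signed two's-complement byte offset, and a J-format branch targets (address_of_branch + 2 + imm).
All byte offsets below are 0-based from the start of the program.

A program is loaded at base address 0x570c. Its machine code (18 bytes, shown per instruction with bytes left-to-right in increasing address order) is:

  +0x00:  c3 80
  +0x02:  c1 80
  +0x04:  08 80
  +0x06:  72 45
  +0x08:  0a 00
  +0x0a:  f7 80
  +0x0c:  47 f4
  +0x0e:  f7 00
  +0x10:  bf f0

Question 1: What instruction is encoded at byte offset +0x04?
cpy r0, r1

[04] 08 80 → 0x0880
  opcode bits[15:11]=0x1: cpy/RR
  rd@[10:9]=0x0 ⇒ r0
  rs@[8:7]=0x1 ⇒ r1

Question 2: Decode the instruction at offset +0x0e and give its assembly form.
xor r3, r2

@+0e  big-endian(f7 00) = 0xf700
  top 5b → 0x1e → xor [RR]
  rd: (w>>9)&0x3=0x3 → r3
  rs: (w>>7)&0x3=0x2 → r2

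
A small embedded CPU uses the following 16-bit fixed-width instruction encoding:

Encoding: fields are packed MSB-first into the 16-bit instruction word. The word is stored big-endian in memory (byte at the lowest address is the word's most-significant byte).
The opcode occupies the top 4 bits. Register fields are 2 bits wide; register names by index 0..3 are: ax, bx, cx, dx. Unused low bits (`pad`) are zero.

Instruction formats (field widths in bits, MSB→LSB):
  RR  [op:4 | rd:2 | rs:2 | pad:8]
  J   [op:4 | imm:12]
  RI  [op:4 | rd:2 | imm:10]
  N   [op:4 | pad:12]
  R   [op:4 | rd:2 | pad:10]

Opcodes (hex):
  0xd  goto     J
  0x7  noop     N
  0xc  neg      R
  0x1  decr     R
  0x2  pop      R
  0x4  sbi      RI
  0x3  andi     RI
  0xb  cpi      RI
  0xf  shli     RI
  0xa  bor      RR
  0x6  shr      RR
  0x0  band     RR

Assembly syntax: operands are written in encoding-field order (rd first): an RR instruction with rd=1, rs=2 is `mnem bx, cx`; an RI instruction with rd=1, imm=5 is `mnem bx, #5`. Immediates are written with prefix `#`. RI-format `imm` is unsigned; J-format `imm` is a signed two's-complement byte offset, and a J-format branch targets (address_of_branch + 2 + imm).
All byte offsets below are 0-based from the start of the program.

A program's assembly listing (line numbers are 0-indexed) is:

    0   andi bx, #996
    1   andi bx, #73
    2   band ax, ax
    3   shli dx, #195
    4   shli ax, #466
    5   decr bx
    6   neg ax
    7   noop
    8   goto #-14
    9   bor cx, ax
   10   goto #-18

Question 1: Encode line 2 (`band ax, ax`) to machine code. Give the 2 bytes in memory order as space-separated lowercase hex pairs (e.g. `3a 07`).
00 00

L2: band op=0x0:4|rd=0:2|rs=0:2|pad=0:8 ⇒ 0x0000 ⇒ big 00 00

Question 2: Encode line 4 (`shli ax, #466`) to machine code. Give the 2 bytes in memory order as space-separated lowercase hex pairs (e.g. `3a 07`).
L4: shli op=0xf:4|rd=0:2|imm=466:10 ⇒ 0xf1d2 ⇒ big f1 d2

f1 d2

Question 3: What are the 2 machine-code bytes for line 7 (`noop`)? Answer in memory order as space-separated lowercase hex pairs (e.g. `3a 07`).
70 00

line 7 (noop): pack op=0x7:4|pad=0:12 = 0x7000; big→ 70 00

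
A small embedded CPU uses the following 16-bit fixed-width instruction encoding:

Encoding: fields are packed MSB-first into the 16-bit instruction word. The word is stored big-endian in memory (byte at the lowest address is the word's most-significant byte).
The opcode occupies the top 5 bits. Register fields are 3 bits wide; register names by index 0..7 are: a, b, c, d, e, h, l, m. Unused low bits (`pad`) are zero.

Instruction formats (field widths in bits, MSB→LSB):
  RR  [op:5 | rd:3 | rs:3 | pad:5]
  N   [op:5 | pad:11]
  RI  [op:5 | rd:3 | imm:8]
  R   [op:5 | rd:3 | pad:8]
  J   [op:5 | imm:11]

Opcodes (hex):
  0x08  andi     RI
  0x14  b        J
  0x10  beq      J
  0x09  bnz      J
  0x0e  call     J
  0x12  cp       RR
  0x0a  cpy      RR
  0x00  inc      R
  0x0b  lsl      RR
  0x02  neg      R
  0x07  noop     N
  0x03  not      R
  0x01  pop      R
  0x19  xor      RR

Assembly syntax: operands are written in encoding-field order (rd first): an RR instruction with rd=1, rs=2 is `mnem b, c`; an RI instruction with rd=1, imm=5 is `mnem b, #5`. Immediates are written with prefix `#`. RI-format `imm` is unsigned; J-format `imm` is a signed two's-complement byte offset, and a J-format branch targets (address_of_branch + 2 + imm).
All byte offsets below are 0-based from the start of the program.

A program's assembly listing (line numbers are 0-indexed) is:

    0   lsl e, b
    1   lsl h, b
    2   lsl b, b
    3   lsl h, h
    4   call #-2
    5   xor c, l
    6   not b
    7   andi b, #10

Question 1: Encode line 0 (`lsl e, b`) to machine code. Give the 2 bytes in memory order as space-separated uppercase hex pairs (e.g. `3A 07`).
L0: lsl op=0xb:5|rd=4:3|rs=1:3|pad=0:5 ⇒ 0x5c20 ⇒ big 5c 20

5C 20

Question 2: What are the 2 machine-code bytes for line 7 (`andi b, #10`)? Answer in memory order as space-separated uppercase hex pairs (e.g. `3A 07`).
L7: andi op=0x8:5|rd=1:3|imm=10:8 ⇒ 0x410a ⇒ big 41 0a

41 0A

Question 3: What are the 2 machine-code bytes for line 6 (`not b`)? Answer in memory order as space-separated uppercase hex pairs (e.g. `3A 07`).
19 00

L6: not op=0x3:5|rd=1:3|pad=0:8 ⇒ 0x1900 ⇒ big 19 00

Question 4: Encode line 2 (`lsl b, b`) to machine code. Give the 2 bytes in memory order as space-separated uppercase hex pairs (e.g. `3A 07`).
59 20

2. lsl fields op=0xb:5|rd=1:3|rs=1:3|pad=0:5 → word 5920h → 59 20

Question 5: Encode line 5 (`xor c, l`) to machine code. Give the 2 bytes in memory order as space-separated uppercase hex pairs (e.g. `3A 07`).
CA C0

line 5 (xor): pack op=0x19:5|rd=2:3|rs=6:3|pad=0:5 = 0xcac0; big→ ca c0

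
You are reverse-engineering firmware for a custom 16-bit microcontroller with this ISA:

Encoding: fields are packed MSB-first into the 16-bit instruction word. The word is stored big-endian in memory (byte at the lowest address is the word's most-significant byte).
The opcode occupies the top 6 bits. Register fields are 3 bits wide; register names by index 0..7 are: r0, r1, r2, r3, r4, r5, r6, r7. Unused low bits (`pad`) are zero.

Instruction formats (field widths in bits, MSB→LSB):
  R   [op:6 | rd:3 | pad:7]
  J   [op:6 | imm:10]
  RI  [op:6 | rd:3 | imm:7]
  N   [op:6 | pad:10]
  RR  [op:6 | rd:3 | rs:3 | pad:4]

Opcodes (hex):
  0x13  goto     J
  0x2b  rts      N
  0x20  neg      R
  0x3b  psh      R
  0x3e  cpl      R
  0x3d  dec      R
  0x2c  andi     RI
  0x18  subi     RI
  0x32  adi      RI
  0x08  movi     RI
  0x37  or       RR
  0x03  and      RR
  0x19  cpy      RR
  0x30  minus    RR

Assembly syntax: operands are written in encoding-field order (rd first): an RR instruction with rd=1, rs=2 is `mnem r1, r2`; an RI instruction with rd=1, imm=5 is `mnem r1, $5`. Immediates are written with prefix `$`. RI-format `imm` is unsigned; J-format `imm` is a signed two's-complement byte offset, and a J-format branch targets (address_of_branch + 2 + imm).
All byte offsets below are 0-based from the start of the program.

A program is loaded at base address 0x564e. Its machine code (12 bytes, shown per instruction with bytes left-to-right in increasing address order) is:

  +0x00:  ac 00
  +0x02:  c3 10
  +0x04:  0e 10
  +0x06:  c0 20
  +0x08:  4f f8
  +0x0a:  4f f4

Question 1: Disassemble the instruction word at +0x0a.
goto $-12

@+0a  big-endian(4f f4) = 0x4ff4
  top 6b → 0x13 → goto [J]
  imm: (w>>0)&0x3ff=0x3f4 (s10→-12) → $-12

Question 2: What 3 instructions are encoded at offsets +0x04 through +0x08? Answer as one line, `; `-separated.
off 0x04: read 0e 10 as big → 0x0e10
  op=0x0e10>>10=0x3 ⇒ and (RR)
  rd: (w>>7)&0x7=0x4 → r4
  rs: (w>>4)&0x7=0x1 → r1
off 0x06: read c0 20 as big → 0xc020
  op=0xc020>>10=0x30 ⇒ minus (RR)
  rd: (w>>7)&0x7=0x0 → r0
  rs: (w>>4)&0x7=0x2 → r2
off 0x08: read 4f f8 as big → 0x4ff8
  op=0x4ff8>>10=0x13 ⇒ goto (J)
  imm: (w>>0)&0x3ff=0x3f8 (s10→-8) → $-8

and r4, r1; minus r0, r2; goto $-8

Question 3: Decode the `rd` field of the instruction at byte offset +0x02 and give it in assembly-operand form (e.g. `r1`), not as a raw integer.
r6

off 0x02: read c3 10 as big → 0xc310
  op=0xc310>>10=0x30 ⇒ minus (RR)
  rd: (w>>7)&0x7=0x6 → r6
  rs: (w>>4)&0x7=0x1 → r1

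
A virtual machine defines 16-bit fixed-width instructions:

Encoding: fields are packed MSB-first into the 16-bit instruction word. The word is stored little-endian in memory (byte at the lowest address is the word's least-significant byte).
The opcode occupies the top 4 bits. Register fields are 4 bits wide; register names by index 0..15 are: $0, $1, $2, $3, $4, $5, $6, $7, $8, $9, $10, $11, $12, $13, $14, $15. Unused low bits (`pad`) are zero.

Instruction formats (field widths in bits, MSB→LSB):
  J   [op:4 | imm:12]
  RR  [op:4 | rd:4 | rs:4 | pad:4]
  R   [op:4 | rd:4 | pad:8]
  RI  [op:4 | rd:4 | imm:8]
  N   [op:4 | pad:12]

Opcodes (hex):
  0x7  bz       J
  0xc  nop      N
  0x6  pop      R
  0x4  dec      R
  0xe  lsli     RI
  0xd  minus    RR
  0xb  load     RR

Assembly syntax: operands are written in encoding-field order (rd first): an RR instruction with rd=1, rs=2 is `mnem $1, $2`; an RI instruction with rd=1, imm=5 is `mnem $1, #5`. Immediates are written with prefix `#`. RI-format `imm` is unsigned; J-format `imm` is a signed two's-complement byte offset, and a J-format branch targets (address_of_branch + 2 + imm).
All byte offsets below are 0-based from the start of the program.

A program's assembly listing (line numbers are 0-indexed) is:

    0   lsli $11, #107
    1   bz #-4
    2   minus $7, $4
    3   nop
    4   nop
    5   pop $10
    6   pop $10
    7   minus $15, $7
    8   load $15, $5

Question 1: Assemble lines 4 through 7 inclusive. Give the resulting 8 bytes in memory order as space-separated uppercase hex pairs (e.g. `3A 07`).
00 C0 00 6A 00 6A 70 DF

L4: nop op=0xc:4|pad=0:12 ⇒ 0xc000 ⇒ little 00 c0
L5: pop op=0x6:4|rd=10:4|pad=0:8 ⇒ 0x6a00 ⇒ little 00 6a
L6: pop op=0x6:4|rd=10:4|pad=0:8 ⇒ 0x6a00 ⇒ little 00 6a
L7: minus op=0xd:4|rd=15:4|rs=7:4|pad=0:4 ⇒ 0xdf70 ⇒ little 70 df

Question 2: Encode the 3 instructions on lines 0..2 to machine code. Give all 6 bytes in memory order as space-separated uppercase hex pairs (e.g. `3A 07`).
line 0 (lsli): pack op=0xe:4|rd=11:4|imm=107:8 = 0xeb6b; little→ 6b eb
line 1 (bz): pack op=0x7:4|imm=-4:12 = 0x7ffc; little→ fc 7f
line 2 (minus): pack op=0xd:4|rd=7:4|rs=4:4|pad=0:4 = 0xd740; little→ 40 d7

6B EB FC 7F 40 D7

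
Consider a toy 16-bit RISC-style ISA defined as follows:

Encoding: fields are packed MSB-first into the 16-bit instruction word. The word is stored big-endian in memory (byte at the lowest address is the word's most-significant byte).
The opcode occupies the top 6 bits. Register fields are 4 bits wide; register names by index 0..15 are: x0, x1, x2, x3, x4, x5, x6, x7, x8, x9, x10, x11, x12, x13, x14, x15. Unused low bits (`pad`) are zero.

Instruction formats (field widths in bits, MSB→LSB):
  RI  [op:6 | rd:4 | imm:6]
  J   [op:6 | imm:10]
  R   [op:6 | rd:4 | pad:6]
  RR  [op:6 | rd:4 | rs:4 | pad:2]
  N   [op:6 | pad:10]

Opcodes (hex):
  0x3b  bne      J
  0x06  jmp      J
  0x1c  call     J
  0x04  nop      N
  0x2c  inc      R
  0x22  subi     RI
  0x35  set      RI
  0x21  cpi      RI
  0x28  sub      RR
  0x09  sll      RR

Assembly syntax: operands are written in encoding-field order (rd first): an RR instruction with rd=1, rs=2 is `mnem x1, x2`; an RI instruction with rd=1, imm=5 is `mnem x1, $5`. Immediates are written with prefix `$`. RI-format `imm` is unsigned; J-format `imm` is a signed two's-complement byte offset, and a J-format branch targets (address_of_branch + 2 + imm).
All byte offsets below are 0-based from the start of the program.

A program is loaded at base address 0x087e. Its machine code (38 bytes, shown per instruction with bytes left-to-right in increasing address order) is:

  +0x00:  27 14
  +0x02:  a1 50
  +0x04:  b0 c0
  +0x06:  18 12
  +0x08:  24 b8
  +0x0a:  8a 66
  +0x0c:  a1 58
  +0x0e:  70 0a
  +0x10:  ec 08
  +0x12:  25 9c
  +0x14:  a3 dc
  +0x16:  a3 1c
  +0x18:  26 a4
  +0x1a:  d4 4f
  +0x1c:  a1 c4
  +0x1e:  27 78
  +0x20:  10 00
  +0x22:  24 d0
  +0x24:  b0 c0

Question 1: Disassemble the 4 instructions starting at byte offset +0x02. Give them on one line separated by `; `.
sub x5, x4; inc x3; jmp $18; sll x2, x14

[02] a1 50 → 0xa150
  top 6b → 0x28 → sub [RR]
  rd@[9:6]=0x5 ⇒ x5
  rs@[5:2]=0x4 ⇒ x4
[04] b0 c0 → 0xb0c0
  top 6b → 0x2c → inc [R]
  rd@[9:6]=0x3 ⇒ x3
[06] 18 12 → 0x1812
  top 6b → 0x6 → jmp [J]
  imm@[9:0]=0x12 ⇒ $18
[08] 24 b8 → 0x24b8
  top 6b → 0x9 → sll [RR]
  rd@[9:6]=0x2 ⇒ x2
  rs@[5:2]=0xe ⇒ x14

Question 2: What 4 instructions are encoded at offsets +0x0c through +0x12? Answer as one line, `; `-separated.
sub x5, x6; call $10; bne $8; sll x6, x7

+0x0c: a1 58 ⇒ word 0xa158 (big)
  top 6b → 0x28 → sub [RR]
  rd: (w>>6)&0xf=0x5 → x5
  rs: (w>>2)&0xf=0x6 → x6
+0x0e: 70 0a ⇒ word 0x700a (big)
  top 6b → 0x1c → call [J]
  imm: (w>>0)&0x3ff=0xa → $10
+0x10: ec 08 ⇒ word 0xec08 (big)
  top 6b → 0x3b → bne [J]
  imm: (w>>0)&0x3ff=0x8 → $8
+0x12: 25 9c ⇒ word 0x259c (big)
  top 6b → 0x9 → sll [RR]
  rd: (w>>6)&0xf=0x6 → x6
  rs: (w>>2)&0xf=0x7 → x7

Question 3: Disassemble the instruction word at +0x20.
nop

[20] 10 00 → 0x1000
  opcode bits[15:10]=0x4: nop/N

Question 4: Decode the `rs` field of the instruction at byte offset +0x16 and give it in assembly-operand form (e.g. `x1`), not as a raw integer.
x7

+0x16: a3 1c ⇒ word 0xa31c (big)
  top 6b → 0x28 → sub [RR]
  rd@[9:6]=0xc ⇒ x12
  rs@[5:2]=0x7 ⇒ x7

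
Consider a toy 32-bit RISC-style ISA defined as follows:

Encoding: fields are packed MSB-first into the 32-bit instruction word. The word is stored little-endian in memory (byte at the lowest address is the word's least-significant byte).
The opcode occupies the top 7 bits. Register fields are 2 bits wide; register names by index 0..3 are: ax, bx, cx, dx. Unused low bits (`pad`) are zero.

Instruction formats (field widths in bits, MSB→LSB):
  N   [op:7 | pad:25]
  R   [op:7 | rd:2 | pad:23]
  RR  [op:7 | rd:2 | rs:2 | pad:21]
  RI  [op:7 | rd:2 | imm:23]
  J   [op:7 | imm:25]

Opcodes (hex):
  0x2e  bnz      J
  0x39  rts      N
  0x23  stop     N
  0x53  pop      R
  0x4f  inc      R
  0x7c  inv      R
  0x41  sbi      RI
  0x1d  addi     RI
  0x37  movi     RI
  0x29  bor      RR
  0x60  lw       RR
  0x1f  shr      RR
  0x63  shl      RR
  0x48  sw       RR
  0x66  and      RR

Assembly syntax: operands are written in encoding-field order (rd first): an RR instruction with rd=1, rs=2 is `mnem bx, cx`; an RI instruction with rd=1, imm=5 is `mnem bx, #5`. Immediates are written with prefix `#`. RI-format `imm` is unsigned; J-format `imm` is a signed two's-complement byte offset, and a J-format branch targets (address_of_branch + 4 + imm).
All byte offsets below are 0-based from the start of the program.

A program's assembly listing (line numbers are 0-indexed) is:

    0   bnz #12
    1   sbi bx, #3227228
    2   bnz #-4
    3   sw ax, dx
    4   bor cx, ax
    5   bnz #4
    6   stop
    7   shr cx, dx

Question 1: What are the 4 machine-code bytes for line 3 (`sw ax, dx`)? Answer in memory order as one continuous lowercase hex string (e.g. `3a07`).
00006090

line 3 (sw): pack op=0x48:7|rd=0:2|rs=3:2|pad=0:21 = 0x90600000; little→ 00 00 60 90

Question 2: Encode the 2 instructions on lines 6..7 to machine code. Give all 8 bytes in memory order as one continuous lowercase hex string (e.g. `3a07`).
6. stop fields op=0x23:7|pad=0:25 → word 46000000h → 00 00 00 46
7. shr fields op=0x1f:7|rd=2:2|rs=3:2|pad=0:21 → word 3f600000h → 00 00 60 3f

000000460000603f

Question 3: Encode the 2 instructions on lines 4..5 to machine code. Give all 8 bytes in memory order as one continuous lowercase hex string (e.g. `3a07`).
000000530400005c

line 4 (bor): pack op=0x29:7|rd=2:2|rs=0:2|pad=0:21 = 0x53000000; little→ 00 00 00 53
line 5 (bnz): pack op=0x2e:7|imm=4:25 = 0x5c000004; little→ 04 00 00 5c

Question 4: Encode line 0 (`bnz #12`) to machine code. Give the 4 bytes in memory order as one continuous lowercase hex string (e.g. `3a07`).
0c00005c

L0: bnz op=0x2e:7|imm=12:25 ⇒ 0x5c00000c ⇒ little 0c 00 00 5c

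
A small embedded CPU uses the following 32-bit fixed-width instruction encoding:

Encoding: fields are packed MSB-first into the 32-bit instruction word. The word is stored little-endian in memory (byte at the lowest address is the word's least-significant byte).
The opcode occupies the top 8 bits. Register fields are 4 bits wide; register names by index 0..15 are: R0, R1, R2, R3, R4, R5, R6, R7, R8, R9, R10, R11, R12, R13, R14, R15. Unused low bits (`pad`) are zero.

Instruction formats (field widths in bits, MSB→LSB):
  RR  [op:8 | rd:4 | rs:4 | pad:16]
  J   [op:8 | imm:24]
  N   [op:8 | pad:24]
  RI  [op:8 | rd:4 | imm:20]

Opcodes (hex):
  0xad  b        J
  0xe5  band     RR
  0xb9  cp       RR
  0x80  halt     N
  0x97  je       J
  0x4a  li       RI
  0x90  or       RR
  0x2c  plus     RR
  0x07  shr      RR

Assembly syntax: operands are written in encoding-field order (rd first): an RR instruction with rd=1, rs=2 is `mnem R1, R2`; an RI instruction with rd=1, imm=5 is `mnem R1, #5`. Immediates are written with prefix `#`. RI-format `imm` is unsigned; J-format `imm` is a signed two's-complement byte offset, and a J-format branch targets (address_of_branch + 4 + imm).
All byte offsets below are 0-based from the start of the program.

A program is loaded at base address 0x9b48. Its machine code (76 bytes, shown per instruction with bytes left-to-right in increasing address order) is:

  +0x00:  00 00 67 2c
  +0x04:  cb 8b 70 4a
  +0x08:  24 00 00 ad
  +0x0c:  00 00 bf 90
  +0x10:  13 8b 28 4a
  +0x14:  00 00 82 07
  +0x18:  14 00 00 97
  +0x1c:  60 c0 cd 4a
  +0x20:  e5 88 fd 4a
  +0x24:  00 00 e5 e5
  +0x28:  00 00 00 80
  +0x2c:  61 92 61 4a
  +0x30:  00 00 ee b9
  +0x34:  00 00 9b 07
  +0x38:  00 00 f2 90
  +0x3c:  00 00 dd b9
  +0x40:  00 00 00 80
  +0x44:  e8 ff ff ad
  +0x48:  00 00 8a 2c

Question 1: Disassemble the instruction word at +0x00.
plus R6, R7

+0x00: 00 00 67 2c ⇒ word 0x2c670000 (little)
  top 8b → 0x2c → plus [RR]
  rd@[23:20]=0x6 ⇒ R6
  rs@[19:16]=0x7 ⇒ R7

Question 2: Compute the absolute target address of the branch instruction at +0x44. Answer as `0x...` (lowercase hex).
0x9b78

off 0x44: read e8 ff ff ad as little → 0xadffffe8
  opcode bits[31:24]=0xad: b/J
  imm: (w>>0)&0xffffff=0xffffe8 (s24→-24) → #-24
  target = base 0x9b48 + off 0x44 + 4 + imm -24 = 0x9b78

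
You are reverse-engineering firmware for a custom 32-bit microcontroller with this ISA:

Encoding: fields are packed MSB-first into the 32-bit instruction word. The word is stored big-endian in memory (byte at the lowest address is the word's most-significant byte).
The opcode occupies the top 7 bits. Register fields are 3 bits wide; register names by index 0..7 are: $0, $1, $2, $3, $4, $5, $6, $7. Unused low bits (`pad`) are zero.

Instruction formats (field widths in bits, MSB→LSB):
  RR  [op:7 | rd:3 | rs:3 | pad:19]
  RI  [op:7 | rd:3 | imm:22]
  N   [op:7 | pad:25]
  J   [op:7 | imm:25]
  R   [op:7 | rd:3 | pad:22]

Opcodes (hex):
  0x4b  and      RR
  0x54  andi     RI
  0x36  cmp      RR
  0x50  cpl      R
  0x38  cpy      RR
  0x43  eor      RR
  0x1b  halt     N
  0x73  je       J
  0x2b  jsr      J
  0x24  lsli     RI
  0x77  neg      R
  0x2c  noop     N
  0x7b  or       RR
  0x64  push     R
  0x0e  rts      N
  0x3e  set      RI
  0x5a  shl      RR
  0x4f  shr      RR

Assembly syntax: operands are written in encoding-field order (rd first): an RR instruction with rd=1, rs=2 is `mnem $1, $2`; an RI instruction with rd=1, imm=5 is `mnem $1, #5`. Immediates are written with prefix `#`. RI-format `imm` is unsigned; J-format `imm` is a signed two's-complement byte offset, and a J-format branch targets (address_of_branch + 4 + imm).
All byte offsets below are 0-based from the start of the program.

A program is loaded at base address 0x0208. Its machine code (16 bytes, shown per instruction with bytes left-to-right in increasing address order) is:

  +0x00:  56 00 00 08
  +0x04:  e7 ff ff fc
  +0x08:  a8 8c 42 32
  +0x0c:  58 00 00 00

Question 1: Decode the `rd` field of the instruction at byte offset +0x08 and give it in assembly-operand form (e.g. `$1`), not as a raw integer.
$2

off 0x08: read a8 8c 42 32 as big → 0xa88c4232
  top 7b → 0x54 → andi [RI]
  rd: (w>>22)&0x7=0x2 → $2
  imm: (w>>0)&0x3fffff=0xc4232 → #803378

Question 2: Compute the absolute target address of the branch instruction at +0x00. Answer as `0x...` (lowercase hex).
0x0214

[00] 56 00 00 08 → 0x56000008
  top 7b → 0x2b → jsr [J]
  imm@[24:0]=0x8 ⇒ #8
  target = base 0x0208 + off 0x00 + 4 + imm 8 = 0x0214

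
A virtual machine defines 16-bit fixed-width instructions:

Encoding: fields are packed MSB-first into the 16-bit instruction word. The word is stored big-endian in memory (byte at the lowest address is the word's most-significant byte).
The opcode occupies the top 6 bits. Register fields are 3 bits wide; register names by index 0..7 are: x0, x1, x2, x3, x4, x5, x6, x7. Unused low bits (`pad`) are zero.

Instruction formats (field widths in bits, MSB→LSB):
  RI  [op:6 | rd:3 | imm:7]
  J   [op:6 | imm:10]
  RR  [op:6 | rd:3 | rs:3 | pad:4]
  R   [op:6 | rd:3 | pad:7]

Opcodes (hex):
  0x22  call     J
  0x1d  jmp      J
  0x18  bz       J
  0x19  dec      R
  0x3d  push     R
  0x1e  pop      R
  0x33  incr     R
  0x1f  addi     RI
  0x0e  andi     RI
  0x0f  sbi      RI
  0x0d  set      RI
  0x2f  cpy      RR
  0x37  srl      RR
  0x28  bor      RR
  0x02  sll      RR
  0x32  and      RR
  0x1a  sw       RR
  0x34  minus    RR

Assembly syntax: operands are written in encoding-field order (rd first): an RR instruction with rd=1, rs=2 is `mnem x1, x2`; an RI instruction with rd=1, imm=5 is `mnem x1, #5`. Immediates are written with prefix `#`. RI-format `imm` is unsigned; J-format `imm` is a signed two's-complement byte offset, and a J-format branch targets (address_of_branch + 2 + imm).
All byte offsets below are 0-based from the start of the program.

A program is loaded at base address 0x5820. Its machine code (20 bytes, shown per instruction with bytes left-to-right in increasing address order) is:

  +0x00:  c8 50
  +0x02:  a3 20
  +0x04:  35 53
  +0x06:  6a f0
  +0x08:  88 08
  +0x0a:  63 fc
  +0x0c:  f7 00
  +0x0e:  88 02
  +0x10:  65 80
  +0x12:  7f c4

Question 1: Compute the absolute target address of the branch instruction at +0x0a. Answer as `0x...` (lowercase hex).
0x5828

[0a] 63 fc → 0x63fc
  opcode bits[15:10]=0x18: bz/J
  imm@[9:0]=0x3fc (s10→-4) ⇒ #-4
  target = base 0x5820 + off 0x0a + 2 + imm -4 = 0x5828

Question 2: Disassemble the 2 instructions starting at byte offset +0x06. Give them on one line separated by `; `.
@+06  big-endian(6a f0) = 0x6af0
  top 6b → 0x1a → sw [RR]
  rd@[9:7]=0x5 ⇒ x5
  rs@[6:4]=0x7 ⇒ x7
@+08  big-endian(88 08) = 0x8808
  top 6b → 0x22 → call [J]
  imm@[9:0]=0x8 ⇒ #8

sw x5, x7; call #8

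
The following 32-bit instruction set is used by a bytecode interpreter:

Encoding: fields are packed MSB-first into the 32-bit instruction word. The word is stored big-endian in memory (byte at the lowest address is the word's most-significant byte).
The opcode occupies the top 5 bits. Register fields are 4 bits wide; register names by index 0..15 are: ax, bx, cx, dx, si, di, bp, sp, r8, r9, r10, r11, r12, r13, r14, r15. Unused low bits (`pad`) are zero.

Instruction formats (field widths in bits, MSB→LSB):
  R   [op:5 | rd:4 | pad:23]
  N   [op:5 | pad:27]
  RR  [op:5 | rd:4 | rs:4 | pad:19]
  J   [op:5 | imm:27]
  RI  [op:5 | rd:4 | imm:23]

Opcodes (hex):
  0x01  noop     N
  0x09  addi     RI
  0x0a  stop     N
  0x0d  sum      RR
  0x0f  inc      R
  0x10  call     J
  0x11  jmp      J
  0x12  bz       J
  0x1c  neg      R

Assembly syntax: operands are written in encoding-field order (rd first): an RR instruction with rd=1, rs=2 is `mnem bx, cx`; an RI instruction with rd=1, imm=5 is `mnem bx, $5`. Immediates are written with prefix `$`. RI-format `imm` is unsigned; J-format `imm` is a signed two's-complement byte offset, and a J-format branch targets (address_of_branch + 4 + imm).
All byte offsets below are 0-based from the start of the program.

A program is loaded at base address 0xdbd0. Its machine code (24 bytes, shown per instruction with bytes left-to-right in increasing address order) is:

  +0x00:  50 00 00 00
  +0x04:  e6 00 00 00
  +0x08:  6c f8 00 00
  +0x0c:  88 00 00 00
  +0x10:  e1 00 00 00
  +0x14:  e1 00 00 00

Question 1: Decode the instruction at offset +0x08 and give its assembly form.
sum r9, r15

[08] 6c f8 00 00 → 0x6cf80000
  op=0x6cf80000>>27=0xd ⇒ sum (RR)
  rd@[26:23]=0x9 ⇒ r9
  rs@[22:19]=0xf ⇒ r15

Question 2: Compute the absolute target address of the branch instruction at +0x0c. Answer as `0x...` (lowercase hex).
0xdbe0

+0x0c: 88 00 00 00 ⇒ word 0x88000000 (big)
  opcode bits[31:27]=0x11: jmp/J
  imm@[26:0]=0x0 ⇒ $0
  target = base 0xdbd0 + off 0x0c + 4 + imm 0 = 0xdbe0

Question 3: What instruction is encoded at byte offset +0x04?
neg r12

+0x04: e6 00 00 00 ⇒ word 0xe6000000 (big)
  top 5b → 0x1c → neg [R]
  [26:23] rd=12 = r12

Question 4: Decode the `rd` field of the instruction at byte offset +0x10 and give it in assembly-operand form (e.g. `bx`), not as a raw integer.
cx

off 0x10: read e1 00 00 00 as big → 0xe1000000
  top 5b → 0x1c → neg [R]
  rd@[26:23]=0x2 ⇒ cx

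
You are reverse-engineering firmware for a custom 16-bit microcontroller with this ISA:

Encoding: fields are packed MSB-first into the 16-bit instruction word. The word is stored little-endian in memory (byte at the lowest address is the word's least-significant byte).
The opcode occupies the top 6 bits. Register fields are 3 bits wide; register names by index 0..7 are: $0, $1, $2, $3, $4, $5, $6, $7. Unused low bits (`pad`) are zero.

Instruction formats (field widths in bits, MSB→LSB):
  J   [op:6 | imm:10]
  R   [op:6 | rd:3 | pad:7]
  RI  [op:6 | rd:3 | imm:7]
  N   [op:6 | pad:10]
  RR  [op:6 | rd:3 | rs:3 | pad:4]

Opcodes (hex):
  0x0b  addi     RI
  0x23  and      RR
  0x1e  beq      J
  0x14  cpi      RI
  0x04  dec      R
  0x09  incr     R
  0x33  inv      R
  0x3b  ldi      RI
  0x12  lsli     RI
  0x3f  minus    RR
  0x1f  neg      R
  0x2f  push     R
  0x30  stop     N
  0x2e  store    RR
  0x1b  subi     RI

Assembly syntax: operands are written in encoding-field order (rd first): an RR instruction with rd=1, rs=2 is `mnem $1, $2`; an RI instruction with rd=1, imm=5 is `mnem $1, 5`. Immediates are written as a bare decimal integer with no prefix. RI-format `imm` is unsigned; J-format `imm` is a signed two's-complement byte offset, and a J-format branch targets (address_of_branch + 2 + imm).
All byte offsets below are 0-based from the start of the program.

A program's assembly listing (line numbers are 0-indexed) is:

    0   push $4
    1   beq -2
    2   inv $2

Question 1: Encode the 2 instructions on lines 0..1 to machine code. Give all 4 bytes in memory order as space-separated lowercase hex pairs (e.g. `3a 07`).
line 0 (push): pack op=0x2f:6|rd=4:3|pad=0:7 = 0xbe00; little→ 00 be
line 1 (beq): pack op=0x1e:6|imm=-2:10 = 0x7bfe; little→ fe 7b

00 be fe 7b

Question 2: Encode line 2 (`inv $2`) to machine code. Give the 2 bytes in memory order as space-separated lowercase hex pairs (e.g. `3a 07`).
00 cd

line 2 (inv): pack op=0x33:6|rd=2:3|pad=0:7 = 0xcd00; little→ 00 cd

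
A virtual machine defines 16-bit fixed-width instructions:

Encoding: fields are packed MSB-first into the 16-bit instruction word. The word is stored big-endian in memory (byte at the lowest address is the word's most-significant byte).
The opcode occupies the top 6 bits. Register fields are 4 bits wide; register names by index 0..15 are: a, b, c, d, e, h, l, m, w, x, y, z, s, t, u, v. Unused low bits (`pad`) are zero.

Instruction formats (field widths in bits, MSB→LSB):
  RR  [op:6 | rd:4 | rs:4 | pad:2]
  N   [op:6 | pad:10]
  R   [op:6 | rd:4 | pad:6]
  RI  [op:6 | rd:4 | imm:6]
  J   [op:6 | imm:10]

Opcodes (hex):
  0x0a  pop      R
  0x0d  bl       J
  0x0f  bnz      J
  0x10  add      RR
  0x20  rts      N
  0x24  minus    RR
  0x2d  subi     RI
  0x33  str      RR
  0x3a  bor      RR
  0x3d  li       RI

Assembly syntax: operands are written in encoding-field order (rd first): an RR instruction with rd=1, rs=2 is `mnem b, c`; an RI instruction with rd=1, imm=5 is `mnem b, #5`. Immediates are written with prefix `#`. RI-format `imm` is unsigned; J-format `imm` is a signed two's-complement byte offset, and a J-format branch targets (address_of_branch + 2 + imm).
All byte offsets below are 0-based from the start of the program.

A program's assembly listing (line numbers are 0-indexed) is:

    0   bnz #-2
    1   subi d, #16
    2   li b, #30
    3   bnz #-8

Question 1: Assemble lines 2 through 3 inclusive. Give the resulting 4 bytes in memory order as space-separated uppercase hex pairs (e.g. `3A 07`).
line 2 (li): pack op=0x3d:6|rd=1:4|imm=30:6 = 0xf45e; big→ f4 5e
line 3 (bnz): pack op=0xf:6|imm=-8:10 = 0x3ff8; big→ 3f f8

F4 5E 3F F8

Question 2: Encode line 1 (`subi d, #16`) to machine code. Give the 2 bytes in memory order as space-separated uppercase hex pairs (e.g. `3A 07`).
B4 D0

line 1 (subi): pack op=0x2d:6|rd=3:4|imm=16:6 = 0xb4d0; big→ b4 d0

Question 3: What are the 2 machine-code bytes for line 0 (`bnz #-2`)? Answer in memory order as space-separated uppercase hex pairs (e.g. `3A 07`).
line 0 (bnz): pack op=0xf:6|imm=-2:10 = 0x3ffe; big→ 3f fe

3F FE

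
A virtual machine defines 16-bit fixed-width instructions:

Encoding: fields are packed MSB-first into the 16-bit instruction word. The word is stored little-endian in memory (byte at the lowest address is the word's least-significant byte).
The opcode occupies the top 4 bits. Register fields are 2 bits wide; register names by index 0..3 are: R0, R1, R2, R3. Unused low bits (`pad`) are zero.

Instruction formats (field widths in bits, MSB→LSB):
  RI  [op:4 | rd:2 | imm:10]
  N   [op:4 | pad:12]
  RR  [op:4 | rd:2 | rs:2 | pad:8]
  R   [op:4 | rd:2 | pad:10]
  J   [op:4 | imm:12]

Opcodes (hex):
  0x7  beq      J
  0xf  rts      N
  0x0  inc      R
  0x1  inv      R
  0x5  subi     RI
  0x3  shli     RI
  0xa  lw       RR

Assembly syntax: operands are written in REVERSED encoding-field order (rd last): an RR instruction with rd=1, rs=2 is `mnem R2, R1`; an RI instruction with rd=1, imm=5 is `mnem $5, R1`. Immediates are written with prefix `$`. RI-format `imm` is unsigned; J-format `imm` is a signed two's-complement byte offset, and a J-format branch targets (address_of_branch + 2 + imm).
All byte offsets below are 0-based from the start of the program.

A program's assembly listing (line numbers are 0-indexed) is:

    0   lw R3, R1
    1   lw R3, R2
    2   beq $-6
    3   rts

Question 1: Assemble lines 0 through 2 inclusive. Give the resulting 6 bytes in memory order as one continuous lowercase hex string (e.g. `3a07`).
line 0 (lw): pack op=0xa:4|rd=1:2|rs=3:2|pad=0:8 = 0xa700; little→ 00 a7
line 1 (lw): pack op=0xa:4|rd=2:2|rs=3:2|pad=0:8 = 0xab00; little→ 00 ab
line 2 (beq): pack op=0x7:4|imm=-6:12 = 0x7ffa; little→ fa 7f

00a700abfa7f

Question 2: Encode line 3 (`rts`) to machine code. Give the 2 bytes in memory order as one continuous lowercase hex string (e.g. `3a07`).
3. rts fields op=0xf:4|pad=0:12 → word f000h → 00 f0

00f0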